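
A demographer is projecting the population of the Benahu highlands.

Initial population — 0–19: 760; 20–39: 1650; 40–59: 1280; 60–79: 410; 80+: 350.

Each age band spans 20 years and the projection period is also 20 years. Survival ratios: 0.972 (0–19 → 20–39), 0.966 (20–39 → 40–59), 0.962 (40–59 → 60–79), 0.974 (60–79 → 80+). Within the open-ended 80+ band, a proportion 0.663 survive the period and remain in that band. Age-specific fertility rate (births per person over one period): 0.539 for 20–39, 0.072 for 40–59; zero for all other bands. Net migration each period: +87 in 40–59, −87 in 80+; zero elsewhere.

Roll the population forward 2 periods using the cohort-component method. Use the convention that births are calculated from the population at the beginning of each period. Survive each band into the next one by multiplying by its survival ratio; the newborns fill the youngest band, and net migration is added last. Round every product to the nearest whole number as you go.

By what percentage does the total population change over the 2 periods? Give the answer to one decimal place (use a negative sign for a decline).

20.5

Let band 1 be 0–19 through band 5 = 80+.
Period 1:
Births: 1650 × 0.539 = 889 ; 1280 × 0.072 = 92 — total 981
Band 2: 760 × 0.972 = 739
Band 3: 1650 × 0.966 = 1594
Band 4: 1280 × 0.962 = 1231
Band 5: 410 × 0.974 + 350 × 0.663 = 399 + 232 = 631
Net migration: Band 3 + 87 → 1681; Band 5 − 87 → 544
→ [981, 739, 1681, 1231, 544]
Period 2:
Births: 739 × 0.539 = 398 ; 1681 × 0.072 = 121 — total 519
Band 2: 981 × 0.972 = 954
Band 3: 739 × 0.966 = 714
Band 4: 1681 × 0.962 = 1617
Band 5: 1231 × 0.974 + 544 × 0.663 = 1199 + 361 = 1560
Net migration: Band 3 + 87 → 801; Band 5 − 87 → 1473
→ [519, 954, 801, 1617, 1473]
Total: 4450 → 5364; change = 914; percentage change = 20.5%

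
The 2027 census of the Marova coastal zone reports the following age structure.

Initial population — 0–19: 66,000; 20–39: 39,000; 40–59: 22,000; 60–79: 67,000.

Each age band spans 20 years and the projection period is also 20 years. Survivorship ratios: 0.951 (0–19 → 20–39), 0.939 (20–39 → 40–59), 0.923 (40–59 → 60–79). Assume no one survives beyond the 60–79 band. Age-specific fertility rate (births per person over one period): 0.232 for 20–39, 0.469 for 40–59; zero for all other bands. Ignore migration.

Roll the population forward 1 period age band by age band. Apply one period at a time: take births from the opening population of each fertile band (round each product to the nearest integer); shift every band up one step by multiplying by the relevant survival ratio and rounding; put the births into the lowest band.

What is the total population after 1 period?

After projecting period 1:
Births: 39000 × 0.232 = 9048  |  22000 × 0.469 = 10318 ⇒ total 19366
20–39: 66000 × 0.951 = 62766
40–59: 39000 × 0.939 = 36621
60–79: 22000 × 0.923 = 20306
End of period: [19366, 62766, 36621, 20306]
Total after period 1: 19366 + 62766 + 36621 + 20306 = 139059

139059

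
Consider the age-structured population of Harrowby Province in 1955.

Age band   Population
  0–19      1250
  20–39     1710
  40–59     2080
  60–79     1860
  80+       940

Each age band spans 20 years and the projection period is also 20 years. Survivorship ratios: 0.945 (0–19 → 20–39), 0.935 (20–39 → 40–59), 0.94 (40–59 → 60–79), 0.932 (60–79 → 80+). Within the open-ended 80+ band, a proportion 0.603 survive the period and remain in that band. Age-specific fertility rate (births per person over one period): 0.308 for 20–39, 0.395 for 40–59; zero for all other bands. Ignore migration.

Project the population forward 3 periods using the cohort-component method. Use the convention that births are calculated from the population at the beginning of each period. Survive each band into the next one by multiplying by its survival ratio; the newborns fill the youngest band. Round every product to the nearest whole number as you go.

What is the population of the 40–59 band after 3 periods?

1192

Period 1:
Births: 1710 × 0.308 = 527, 2080 × 0.395 = 822 → 1349
20–39: 1250 × 0.945 = 1181
40–59: 1710 × 0.935 = 1599
60–79: 2080 × 0.94 = 1955
80+: 1860 × 0.932 + 940 × 0.603 = 1734 + 567 = 2301
End of period: [1349, 1181, 1599, 1955, 2301]
Period 2:
Births: 1181 × 0.308 = 364, 1599 × 0.395 = 632 → 996
20–39: 1349 × 0.945 = 1275
40–59: 1181 × 0.935 = 1104
60–79: 1599 × 0.94 = 1503
80+: 1955 × 0.932 + 2301 × 0.603 = 1822 + 1388 = 3210
End of period: [996, 1275, 1104, 1503, 3210]
Period 3:
Births: 1275 × 0.308 = 393, 1104 × 0.395 = 436 → 829
20–39: 996 × 0.945 = 941
40–59: 1275 × 0.935 = 1192
60–79: 1104 × 0.94 = 1038
80+: 1503 × 0.932 + 3210 × 0.603 = 1401 + 1936 = 3337
End of period: [829, 941, 1192, 1038, 3337]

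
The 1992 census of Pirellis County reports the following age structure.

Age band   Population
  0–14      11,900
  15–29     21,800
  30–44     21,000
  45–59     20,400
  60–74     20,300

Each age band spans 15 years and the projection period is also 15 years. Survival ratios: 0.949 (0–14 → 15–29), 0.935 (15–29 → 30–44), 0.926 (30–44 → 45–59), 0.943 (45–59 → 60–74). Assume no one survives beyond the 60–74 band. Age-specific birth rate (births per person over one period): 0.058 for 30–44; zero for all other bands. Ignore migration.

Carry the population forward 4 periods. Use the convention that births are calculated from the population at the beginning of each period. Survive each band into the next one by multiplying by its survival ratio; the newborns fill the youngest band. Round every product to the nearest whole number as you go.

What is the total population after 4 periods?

Call the bands 1 to 5, youngest first.
After projecting period 1:
Births: 21000 × 0.058 = 1218
Band 2: 11900 × 0.949 = 11293
Band 3: 21800 × 0.935 = 20383
Band 4: 21000 × 0.926 = 19446
Band 5: 20400 × 0.943 = 19237
Giving 1218 / 11293 / 20383 / 19446 / 19237.
After projecting period 2:
Births: 20383 × 0.058 = 1182
Band 2: 1218 × 0.949 = 1156
Band 3: 11293 × 0.935 = 10559
Band 4: 20383 × 0.926 = 18875
Band 5: 19446 × 0.943 = 18338
Giving 1182 / 1156 / 10559 / 18875 / 18338.
After projecting period 3:
Births: 10559 × 0.058 = 612
Band 2: 1182 × 0.949 = 1122
Band 3: 1156 × 0.935 = 1081
Band 4: 10559 × 0.926 = 9778
Band 5: 18875 × 0.943 = 17799
Giving 612 / 1122 / 1081 / 9778 / 17799.
After projecting period 4:
Births: 1081 × 0.058 = 63
Band 2: 612 × 0.949 = 581
Band 3: 1122 × 0.935 = 1049
Band 4: 1081 × 0.926 = 1001
Band 5: 9778 × 0.943 = 9221
Giving 63 / 581 / 1049 / 1001 / 9221.
Total after period 4: 63 + 581 + 1049 + 1001 + 9221 = 11915

11915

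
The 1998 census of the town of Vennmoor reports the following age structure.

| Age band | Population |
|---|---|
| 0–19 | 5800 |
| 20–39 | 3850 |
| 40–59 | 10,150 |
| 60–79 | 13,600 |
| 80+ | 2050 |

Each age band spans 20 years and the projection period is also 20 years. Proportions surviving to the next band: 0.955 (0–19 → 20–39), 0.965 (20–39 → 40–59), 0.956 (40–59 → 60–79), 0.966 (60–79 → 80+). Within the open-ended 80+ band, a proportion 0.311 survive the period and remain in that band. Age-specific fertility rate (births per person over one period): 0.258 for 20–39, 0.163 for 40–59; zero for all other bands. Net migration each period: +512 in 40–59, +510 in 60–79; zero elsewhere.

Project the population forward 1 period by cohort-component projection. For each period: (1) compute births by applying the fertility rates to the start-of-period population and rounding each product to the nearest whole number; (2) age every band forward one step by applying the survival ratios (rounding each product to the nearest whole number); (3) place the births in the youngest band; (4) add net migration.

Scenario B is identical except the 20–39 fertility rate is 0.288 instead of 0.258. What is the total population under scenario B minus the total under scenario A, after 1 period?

116

After projecting period 1:
Births: 3850 * 0.258 = 993  |  10150 * 0.163 = 1654 → 2647
20–39: 5800 * 0.955 = 5539
40–59: 3850 * 0.965 = 3715
60–79: 10150 * 0.956 = 9703
80+: 13600 * 0.966 + 2050 * 0.311 = 13138 + 638 = 13776
Net migration: 40–59 + 512 → 4227; 60–79 + 510 → 10213
Giving 2647 / 5539 / 4227 / 10213 / 13776.
Scenario A total after 1 period: 36402
Scenario B projection —
After projecting period 1:
Births: 3850 * 0.288 = 1109  |  10150 * 0.163 = 1654 → 2763
20–39: 5800 * 0.955 = 5539
40–59: 3850 * 0.965 = 3715
60–79: 10150 * 0.956 = 9703
80+: 13600 * 0.966 + 2050 * 0.311 = 13138 + 638 = 13776
Net migration: 40–59 + 512 → 4227; 60–79 + 510 → 10213
Giving 2763 / 5539 / 4227 / 10213 / 13776.
Scenario B total after 1 period: 36518
Difference B − A = 36518 − 36402 = 116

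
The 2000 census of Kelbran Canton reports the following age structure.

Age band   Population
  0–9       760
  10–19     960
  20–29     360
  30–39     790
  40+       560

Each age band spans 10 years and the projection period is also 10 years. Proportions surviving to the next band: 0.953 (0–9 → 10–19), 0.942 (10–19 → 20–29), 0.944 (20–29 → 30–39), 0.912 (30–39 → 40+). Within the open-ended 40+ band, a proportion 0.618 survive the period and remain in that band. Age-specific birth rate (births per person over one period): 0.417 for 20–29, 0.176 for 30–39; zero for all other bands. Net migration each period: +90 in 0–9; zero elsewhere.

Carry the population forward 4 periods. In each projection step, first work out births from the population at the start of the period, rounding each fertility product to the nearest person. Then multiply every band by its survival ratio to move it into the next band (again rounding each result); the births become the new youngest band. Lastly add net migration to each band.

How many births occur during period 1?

289

Period 1:
Births: 360 * 0.417 = 150 ; 790 * 0.176 = 139 — total 289
10–19: 760 * 0.953 = 724
20–29: 960 * 0.942 = 904
30–39: 360 * 0.944 = 340
40+: 790 * 0.912 + 560 * 0.618 = 720 + 346 = 1066
Net migration: 0–9 + 90 → 379
Population now: 0–9=379, 10–19=724, 20–29=904, 30–39=340, 40+=1066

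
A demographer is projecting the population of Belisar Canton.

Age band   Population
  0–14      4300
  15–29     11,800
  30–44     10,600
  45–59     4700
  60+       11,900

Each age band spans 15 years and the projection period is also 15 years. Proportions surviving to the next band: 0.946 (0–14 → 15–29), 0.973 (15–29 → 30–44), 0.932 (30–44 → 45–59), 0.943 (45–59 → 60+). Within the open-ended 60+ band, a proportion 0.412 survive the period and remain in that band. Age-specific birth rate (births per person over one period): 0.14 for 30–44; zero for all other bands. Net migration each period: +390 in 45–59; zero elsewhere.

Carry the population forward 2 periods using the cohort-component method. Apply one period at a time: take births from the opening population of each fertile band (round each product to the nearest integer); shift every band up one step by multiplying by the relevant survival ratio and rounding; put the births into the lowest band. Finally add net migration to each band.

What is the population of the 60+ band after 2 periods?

Call the groups 1 to 5, youngest first.
Period 1:
Births: 10600 × 0.14 = 1484
Group 2: 4300 × 0.946 = 4068
Group 3: 11800 × 0.973 = 11481
Group 4: 10600 × 0.932 = 9879
Group 5: 4700 × 0.943 + 11900 × 0.412 = 4432 + 4903 = 9335
Net migration: Group 4 + 390 → 10269
Population now: 0–14=1484, 15–29=4068, 30–44=11481, 45–59=10269, 60+=9335
Period 2:
Births: 11481 × 0.14 = 1607
Group 2: 1484 × 0.946 = 1404
Group 3: 4068 × 0.973 = 3958
Group 4: 11481 × 0.932 = 10700
Group 5: 10269 × 0.943 + 9335 × 0.412 = 9684 + 3846 = 13530
Net migration: Group 4 + 390 → 11090
Population now: 0–14=1607, 15–29=1404, 30–44=3958, 45–59=11090, 60+=13530

13530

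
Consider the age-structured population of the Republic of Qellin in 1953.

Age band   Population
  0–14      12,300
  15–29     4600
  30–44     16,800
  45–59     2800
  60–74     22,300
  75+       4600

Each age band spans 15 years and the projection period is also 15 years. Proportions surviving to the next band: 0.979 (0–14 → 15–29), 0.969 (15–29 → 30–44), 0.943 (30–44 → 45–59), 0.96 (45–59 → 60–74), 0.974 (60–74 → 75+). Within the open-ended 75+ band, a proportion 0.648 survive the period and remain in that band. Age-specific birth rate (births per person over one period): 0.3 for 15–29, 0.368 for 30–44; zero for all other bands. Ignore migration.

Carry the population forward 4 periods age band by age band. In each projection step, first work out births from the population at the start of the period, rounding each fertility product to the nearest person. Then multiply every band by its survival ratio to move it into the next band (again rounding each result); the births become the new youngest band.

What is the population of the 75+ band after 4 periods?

— Period 1 —
Births: 4600 * 0.3 = 1380, 16800 * 0.368 = 6182 ⇒ total 7562
15–29: 12300 * 0.979 = 12042
30–44: 4600 * 0.969 = 4457
45–59: 16800 * 0.943 = 15842
60–74: 2800 * 0.96 = 2688
75+: 22300 * 0.974 + 4600 * 0.648 = 21720 + 2981 = 24701
Giving 7562 / 12042 / 4457 / 15842 / 2688 / 24701.
— Period 2 —
Births: 12042 * 0.3 = 3613, 4457 * 0.368 = 1640 ⇒ total 5253
15–29: 7562 * 0.979 = 7403
30–44: 12042 * 0.969 = 11669
45–59: 4457 * 0.943 = 4203
60–74: 15842 * 0.96 = 15208
75+: 2688 * 0.974 + 24701 * 0.648 = 2618 + 16006 = 18624
Giving 5253 / 7403 / 11669 / 4203 / 15208 / 18624.
— Period 3 —
Births: 7403 * 0.3 = 2221, 11669 * 0.368 = 4294 ⇒ total 6515
15–29: 5253 * 0.979 = 5143
30–44: 7403 * 0.969 = 7174
45–59: 11669 * 0.943 = 11004
60–74: 4203 * 0.96 = 4035
75+: 15208 * 0.974 + 18624 * 0.648 = 14813 + 12068 = 26881
Giving 6515 / 5143 / 7174 / 11004 / 4035 / 26881.
— Period 4 —
Births: 5143 * 0.3 = 1543, 7174 * 0.368 = 2640 ⇒ total 4183
15–29: 6515 * 0.979 = 6378
30–44: 5143 * 0.969 = 4984
45–59: 7174 * 0.943 = 6765
60–74: 11004 * 0.96 = 10564
75+: 4035 * 0.974 + 26881 * 0.648 = 3930 + 17419 = 21349
Giving 4183 / 6378 / 4984 / 6765 / 10564 / 21349.

21349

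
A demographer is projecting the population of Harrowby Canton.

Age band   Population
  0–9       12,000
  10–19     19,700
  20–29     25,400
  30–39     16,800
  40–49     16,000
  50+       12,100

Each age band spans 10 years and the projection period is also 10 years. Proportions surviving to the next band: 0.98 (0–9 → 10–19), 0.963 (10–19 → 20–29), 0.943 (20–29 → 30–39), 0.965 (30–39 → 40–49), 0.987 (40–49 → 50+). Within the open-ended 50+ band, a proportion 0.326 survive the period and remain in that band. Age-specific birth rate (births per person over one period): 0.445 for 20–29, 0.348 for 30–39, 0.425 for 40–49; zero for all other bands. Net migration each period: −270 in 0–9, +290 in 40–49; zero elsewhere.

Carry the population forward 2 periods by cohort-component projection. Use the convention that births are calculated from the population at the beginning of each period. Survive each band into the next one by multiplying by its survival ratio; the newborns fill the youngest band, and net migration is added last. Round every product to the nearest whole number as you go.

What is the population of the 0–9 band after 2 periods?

23520

— Period 1 —
Births: 25400 × 0.445 = 11303  |  16800 × 0.348 = 5846  |  16000 × 0.425 = 6800 — total 23949
10–19: 12000 × 0.98 = 11760
20–29: 19700 × 0.963 = 18971
30–39: 25400 × 0.943 = 23952
40–49: 16800 × 0.965 = 16212
50+: 16000 × 0.987 + 12100 × 0.326 = 15792 + 3945 = 19737
Net migration: 0–9 − 270 → 23679; 40–49 + 290 → 16502
→ [23679, 11760, 18971, 23952, 16502, 19737]
— Period 2 —
Births: 18971 × 0.445 = 8442  |  23952 × 0.348 = 8335  |  16502 × 0.425 = 7013 — total 23790
10–19: 23679 × 0.98 = 23205
20–29: 11760 × 0.963 = 11325
30–39: 18971 × 0.943 = 17890
40–49: 23952 × 0.965 = 23114
50+: 16502 × 0.987 + 19737 × 0.326 = 16287 + 6434 = 22721
Net migration: 0–9 − 270 → 23520; 40–49 + 290 → 23404
→ [23520, 23205, 11325, 17890, 23404, 22721]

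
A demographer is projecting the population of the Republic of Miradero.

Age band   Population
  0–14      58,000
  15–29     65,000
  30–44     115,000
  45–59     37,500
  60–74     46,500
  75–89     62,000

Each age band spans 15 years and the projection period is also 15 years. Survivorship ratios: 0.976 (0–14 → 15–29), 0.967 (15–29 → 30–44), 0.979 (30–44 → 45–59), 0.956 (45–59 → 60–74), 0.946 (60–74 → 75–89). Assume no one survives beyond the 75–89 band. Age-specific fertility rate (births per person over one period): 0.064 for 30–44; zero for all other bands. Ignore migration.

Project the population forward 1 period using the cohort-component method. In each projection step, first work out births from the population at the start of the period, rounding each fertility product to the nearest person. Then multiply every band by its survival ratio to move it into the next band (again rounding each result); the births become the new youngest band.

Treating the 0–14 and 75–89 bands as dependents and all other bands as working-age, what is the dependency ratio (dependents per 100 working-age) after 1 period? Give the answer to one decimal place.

19.2

Period 1:
Births: 115000 × 0.064 = 7360
15–29: 58000 × 0.976 = 56608
30–44: 65000 × 0.967 = 62855
45–59: 115000 × 0.979 = 112585
60–74: 37500 × 0.956 = 35850
75–89: 46500 × 0.946 = 43989
Giving 7360 / 56608 / 62855 / 112585 / 35850 / 43989.
Dependents (band 0–14 + band 75–89) = 7360 + 43989 = 51349; working-age = 267898; ratio = 51349/267898 × 100 = 19.2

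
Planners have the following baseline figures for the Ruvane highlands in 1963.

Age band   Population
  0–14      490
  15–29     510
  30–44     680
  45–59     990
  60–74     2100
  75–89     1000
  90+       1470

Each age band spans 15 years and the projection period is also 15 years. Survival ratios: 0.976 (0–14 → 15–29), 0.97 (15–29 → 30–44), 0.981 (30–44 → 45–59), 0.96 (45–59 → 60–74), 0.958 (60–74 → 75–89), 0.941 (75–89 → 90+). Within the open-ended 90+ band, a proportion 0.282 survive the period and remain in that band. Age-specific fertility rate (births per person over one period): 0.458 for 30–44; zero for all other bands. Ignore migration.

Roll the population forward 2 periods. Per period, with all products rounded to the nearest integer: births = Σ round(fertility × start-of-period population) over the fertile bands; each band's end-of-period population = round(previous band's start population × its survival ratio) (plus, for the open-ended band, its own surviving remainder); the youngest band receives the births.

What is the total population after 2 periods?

[period 1]
Births: 680 * 0.458 = 311
15–29: 490 * 0.976 = 478
30–44: 510 * 0.97 = 495
45–59: 680 * 0.981 = 667
60–74: 990 * 0.96 = 950
75–89: 2100 * 0.958 = 2012
90+: 1000 * 0.941 + 1470 * 0.282 = 941 + 415 = 1356
Population now: 0–14=311, 15–29=478, 30–44=495, 45–59=667, 60–74=950, 75–89=2012, 90+=1356
[period 2]
Births: 495 * 0.458 = 227
15–29: 311 * 0.976 = 304
30–44: 478 * 0.97 = 464
45–59: 495 * 0.981 = 486
60–74: 667 * 0.96 = 640
75–89: 950 * 0.958 = 910
90+: 2012 * 0.941 + 1356 * 0.282 = 1893 + 382 = 2275
Population now: 0–14=227, 15–29=304, 30–44=464, 45–59=486, 60–74=640, 75–89=910, 90+=2275
Total after period 2: 227 + 304 + 464 + 486 + 640 + 910 + 2275 = 5306

5306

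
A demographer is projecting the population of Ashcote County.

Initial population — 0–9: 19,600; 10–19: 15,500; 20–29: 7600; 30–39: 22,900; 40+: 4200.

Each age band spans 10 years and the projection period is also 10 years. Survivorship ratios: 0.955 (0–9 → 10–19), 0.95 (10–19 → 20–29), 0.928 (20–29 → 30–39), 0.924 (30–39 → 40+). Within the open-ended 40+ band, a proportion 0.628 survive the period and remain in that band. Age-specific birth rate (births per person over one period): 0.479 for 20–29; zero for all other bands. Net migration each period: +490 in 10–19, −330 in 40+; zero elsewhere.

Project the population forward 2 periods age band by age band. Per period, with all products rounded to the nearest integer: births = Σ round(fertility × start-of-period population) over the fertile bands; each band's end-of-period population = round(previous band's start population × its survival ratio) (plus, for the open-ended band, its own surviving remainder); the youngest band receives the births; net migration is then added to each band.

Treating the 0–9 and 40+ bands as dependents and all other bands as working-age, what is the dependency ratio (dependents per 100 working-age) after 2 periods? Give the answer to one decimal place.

78.0

After projecting period 1:
Births: 7600 * 0.479 = 3640
10–19: 19600 * 0.955 = 18718
20–29: 15500 * 0.95 = 14725
30–39: 7600 * 0.928 = 7053
40+: 22900 * 0.924 + 4200 * 0.628 = 21160 + 2638 = 23798
Net migration: 10–19 + 490 → 19208; 40+ − 330 → 23468
Giving 3640 / 19208 / 14725 / 7053 / 23468.
After projecting period 2:
Births: 14725 * 0.479 = 7053
10–19: 3640 * 0.955 = 3476
20–29: 19208 * 0.95 = 18248
30–39: 14725 * 0.928 = 13665
40+: 7053 * 0.924 + 23468 * 0.628 = 6517 + 14738 = 21255
Net migration: 10–19 + 490 → 3966; 40+ − 330 → 20925
Giving 7053 / 3966 / 18248 / 13665 / 20925.
Dependents (band 0–9 + band 40+) = 7053 + 20925 = 27978; working-age = 35879; ratio = 27978/35879 × 100 = 78.0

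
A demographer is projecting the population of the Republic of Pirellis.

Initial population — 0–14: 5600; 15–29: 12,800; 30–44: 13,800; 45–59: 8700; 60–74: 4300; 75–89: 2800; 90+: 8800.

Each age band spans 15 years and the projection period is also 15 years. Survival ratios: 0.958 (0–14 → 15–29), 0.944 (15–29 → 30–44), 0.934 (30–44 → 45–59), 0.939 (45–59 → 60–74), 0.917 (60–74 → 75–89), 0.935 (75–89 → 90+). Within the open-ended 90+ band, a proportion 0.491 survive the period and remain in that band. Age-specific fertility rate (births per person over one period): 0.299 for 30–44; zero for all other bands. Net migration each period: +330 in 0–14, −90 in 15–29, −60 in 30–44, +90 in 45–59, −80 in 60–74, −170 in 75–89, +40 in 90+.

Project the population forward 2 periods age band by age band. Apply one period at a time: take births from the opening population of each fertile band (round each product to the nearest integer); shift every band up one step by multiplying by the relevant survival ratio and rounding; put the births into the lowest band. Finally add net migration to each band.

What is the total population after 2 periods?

Call the bands 1 to 7, youngest first.
Period 1.
Births: 13800 × 0.299 = 4126
Band 2: 5600 × 0.958 = 5365
Band 3: 12800 × 0.944 = 12083
Band 4: 13800 × 0.934 = 12889
Band 5: 8700 × 0.939 = 8169
Band 6: 4300 × 0.917 = 3943
Band 7: 2800 × 0.935 + 8800 × 0.491 = 2618 + 4321 = 6939
Net migration: Band 1 + 330 → 4456; Band 2 − 90 → 5275; Band 3 − 60 → 12023; Band 4 + 90 → 12979; Band 5 − 80 → 8089; Band 6 − 170 → 3773; Band 7 + 40 → 6979
Giving 4456 / 5275 / 12023 / 12979 / 8089 / 3773 / 6979.
Period 2.
Births: 12023 × 0.299 = 3595
Band 2: 4456 × 0.958 = 4269
Band 3: 5275 × 0.944 = 4980
Band 4: 12023 × 0.934 = 11229
Band 5: 12979 × 0.939 = 12187
Band 6: 8089 × 0.917 = 7418
Band 7: 3773 × 0.935 + 6979 × 0.491 = 3528 + 3427 = 6955
Net migration: Band 1 + 330 → 3925; Band 2 − 90 → 4179; Band 3 − 60 → 4920; Band 4 + 90 → 11319; Band 5 − 80 → 12107; Band 6 − 170 → 7248; Band 7 + 40 → 6995
Giving 3925 / 4179 / 4920 / 11319 / 12107 / 7248 / 6995.
Total after period 2: 3925 + 4179 + 4920 + 11319 + 12107 + 7248 + 6995 = 50693

50693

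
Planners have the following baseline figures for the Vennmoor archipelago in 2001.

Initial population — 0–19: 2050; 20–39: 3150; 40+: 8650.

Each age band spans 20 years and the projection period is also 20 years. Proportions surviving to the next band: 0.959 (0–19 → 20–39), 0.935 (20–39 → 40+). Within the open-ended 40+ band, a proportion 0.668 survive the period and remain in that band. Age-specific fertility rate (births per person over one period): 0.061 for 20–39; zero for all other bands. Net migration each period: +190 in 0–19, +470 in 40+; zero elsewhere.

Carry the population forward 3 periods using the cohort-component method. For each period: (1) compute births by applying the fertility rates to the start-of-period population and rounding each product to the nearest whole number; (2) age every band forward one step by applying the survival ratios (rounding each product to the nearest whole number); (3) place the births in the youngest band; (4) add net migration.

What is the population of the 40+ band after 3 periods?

6456

— Period 1 —
Births: 3150 * 0.061 = 192
20–39: 2050 * 0.959 = 1966
40+: 3150 * 0.935 + 8650 * 0.668 = 2945 + 5778 = 8723
Net migration: 0–19 + 190 → 382; 40+ + 470 → 9193
Giving 382 / 1966 / 9193.
— Period 2 —
Births: 1966 * 0.061 = 120
20–39: 382 * 0.959 = 366
40+: 1966 * 0.935 + 9193 * 0.668 = 1838 + 6141 = 7979
Net migration: 0–19 + 190 → 310; 40+ + 470 → 8449
Giving 310 / 366 / 8449.
— Period 3 —
Births: 366 * 0.061 = 22
20–39: 310 * 0.959 = 297
40+: 366 * 0.935 + 8449 * 0.668 = 342 + 5644 = 5986
Net migration: 0–19 + 190 → 212; 40+ + 470 → 6456
Giving 212 / 297 / 6456.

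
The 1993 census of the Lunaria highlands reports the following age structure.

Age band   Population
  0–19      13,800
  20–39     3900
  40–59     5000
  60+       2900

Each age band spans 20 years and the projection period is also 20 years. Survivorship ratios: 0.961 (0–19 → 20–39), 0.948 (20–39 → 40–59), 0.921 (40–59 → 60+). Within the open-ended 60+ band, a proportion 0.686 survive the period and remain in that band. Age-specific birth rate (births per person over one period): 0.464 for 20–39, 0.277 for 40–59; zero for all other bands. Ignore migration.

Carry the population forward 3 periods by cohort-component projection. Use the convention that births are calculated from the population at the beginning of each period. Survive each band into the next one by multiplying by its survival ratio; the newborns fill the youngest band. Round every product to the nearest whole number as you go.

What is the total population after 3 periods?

31732

Numbering the groups 1..4 from youngest to oldest:
After projecting period 1:
Births: 3900 * 0.464 = 1810, 5000 * 0.277 = 1385 ⇒ total 3195
Group 2: 13800 * 0.961 = 13262
Group 3: 3900 * 0.948 = 3697
Group 4: 5000 * 0.921 + 2900 * 0.686 = 4605 + 1989 = 6594
Giving 3195 / 13262 / 3697 / 6594.
After projecting period 2:
Births: 13262 * 0.464 = 6154, 3697 * 0.277 = 1024 ⇒ total 7178
Group 2: 3195 * 0.961 = 3070
Group 3: 13262 * 0.948 = 12572
Group 4: 3697 * 0.921 + 6594 * 0.686 = 3405 + 4523 = 7928
Giving 7178 / 3070 / 12572 / 7928.
After projecting period 3:
Births: 3070 * 0.464 = 1424, 12572 * 0.277 = 3482 ⇒ total 4906
Group 2: 7178 * 0.961 = 6898
Group 3: 3070 * 0.948 = 2910
Group 4: 12572 * 0.921 + 7928 * 0.686 = 11579 + 5439 = 17018
Giving 4906 / 6898 / 2910 / 17018.
Total after period 3: 4906 + 6898 + 2910 + 17018 = 31732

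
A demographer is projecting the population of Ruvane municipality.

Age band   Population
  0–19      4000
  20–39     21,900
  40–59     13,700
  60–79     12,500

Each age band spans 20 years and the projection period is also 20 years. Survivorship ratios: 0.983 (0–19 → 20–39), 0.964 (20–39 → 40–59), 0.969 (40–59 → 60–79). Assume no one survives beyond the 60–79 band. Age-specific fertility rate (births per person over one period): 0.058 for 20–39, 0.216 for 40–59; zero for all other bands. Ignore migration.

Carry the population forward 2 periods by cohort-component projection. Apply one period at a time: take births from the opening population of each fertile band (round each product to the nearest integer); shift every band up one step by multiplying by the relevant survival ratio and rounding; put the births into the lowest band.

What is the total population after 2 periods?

33193

Let group 1 be 0–19 through group 4 = 60–79.
Period 1.
Births: 21900 × 0.058 = 1270, 13700 × 0.216 = 2959 — total 4229
Group 2: 4000 × 0.983 = 3932
Group 3: 21900 × 0.964 = 21112
Group 4: 13700 × 0.969 = 13275
→ [4229, 3932, 21112, 13275]
Period 2.
Births: 3932 × 0.058 = 228, 21112 × 0.216 = 4560 — total 4788
Group 2: 4229 × 0.983 = 4157
Group 3: 3932 × 0.964 = 3790
Group 4: 21112 × 0.969 = 20458
→ [4788, 4157, 3790, 20458]
Total after period 2: 4788 + 4157 + 3790 + 20458 = 33193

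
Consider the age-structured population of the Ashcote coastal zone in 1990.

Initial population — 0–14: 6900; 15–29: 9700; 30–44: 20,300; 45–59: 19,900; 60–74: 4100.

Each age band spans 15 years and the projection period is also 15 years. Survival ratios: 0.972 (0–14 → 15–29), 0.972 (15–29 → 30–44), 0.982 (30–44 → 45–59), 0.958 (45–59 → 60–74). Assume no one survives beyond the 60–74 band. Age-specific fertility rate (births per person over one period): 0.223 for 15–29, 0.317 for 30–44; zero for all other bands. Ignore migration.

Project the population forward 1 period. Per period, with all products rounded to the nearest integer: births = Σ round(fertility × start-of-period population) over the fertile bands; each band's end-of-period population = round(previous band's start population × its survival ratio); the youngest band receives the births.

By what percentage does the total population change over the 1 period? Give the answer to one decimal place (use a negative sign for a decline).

4.7

Let group 1 be 0–14 through group 5 = 60–74.
— Period 1 —
Births: 9700 × 0.223 = 2163, 20300 × 0.317 = 6435 → total 8598
Group 2: 6900 × 0.972 = 6707
Group 3: 9700 × 0.972 = 9428
Group 4: 20300 × 0.982 = 19935
Group 5: 19900 × 0.958 = 19064
Giving 8598 / 6707 / 9428 / 19935 / 19064.
Total: 60900 → 63732; change = 2832; percentage change = 4.7%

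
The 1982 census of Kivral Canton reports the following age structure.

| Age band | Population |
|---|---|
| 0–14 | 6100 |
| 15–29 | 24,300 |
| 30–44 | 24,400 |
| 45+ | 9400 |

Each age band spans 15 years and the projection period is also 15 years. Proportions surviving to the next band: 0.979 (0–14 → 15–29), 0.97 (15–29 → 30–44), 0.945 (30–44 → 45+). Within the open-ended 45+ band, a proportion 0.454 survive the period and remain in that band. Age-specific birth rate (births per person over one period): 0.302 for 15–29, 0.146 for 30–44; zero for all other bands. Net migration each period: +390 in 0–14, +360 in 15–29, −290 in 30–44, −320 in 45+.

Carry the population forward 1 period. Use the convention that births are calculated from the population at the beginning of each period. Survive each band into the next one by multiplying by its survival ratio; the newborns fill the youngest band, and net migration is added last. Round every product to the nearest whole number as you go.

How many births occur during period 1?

10901

(Groups numbered youngest = 1 to oldest = 4.)
Period 1:
Births: 24300 × 0.302 = 7339 ; 24400 × 0.146 = 3562 → 10901
Group 2: 6100 × 0.979 = 5972
Group 3: 24300 × 0.97 = 23571
Group 4: 24400 × 0.945 + 9400 × 0.454 = 23058 + 4268 = 27326
Net migration: Group 1 + 390 → 11291; Group 2 + 360 → 6332; Group 3 − 290 → 23281; Group 4 − 320 → 27006
→ [11291, 6332, 23281, 27006]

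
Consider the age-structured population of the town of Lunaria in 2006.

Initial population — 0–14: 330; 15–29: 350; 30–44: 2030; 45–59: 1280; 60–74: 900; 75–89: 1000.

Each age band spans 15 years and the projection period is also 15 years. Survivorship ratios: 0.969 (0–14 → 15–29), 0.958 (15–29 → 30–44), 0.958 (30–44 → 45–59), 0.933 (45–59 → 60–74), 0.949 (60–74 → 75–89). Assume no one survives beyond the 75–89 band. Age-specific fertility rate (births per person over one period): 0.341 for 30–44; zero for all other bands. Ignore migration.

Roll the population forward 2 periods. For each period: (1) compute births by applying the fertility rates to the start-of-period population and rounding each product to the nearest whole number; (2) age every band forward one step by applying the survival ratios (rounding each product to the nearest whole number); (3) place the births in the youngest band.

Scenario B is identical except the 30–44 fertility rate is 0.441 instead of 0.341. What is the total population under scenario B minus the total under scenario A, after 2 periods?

— Period 1 —
Births: 2030 * 0.341 = 692
15–29: 330 * 0.969 = 320
30–44: 350 * 0.958 = 335
45–59: 2030 * 0.958 = 1945
60–74: 1280 * 0.933 = 1194
75–89: 900 * 0.949 = 854
Giving 692 / 320 / 335 / 1945 / 1194 / 854.
— Period 2 —
Births: 335 * 0.341 = 114
15–29: 692 * 0.969 = 671
30–44: 320 * 0.958 = 307
45–59: 335 * 0.958 = 321
60–74: 1945 * 0.933 = 1815
75–89: 1194 * 0.949 = 1133
Giving 114 / 671 / 307 / 321 / 1815 / 1133.
Scenario A total after 2 periods: 4361
Scenario B projection —
— Period 1 —
Births: 2030 * 0.441 = 895
15–29: 330 * 0.969 = 320
30–44: 350 * 0.958 = 335
45–59: 2030 * 0.958 = 1945
60–74: 1280 * 0.933 = 1194
75–89: 900 * 0.949 = 854
Giving 895 / 320 / 335 / 1945 / 1194 / 854.
— Period 2 —
Births: 335 * 0.441 = 148
15–29: 895 * 0.969 = 867
30–44: 320 * 0.958 = 307
45–59: 335 * 0.958 = 321
60–74: 1945 * 0.933 = 1815
75–89: 1194 * 0.949 = 1133
Giving 148 / 867 / 307 / 321 / 1815 / 1133.
Scenario B total after 2 periods: 4591
Difference B − A = 4591 − 4361 = 230

230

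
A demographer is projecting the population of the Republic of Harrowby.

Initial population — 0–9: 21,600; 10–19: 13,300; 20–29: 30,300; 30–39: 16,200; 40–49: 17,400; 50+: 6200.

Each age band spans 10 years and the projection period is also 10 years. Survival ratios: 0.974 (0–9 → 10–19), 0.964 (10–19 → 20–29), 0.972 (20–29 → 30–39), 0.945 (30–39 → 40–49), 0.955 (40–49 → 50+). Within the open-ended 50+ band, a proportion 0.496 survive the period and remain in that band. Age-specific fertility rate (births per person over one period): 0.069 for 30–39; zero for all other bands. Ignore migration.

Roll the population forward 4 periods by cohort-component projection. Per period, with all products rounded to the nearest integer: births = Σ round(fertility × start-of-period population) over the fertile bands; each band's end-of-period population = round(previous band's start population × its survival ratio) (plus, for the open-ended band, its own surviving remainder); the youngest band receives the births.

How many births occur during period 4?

1360

Period 1:
Births: 16200 × 0.069 = 1118
10–19: 21600 × 0.974 = 21038
20–29: 13300 × 0.964 = 12821
30–39: 30300 × 0.972 = 29452
40–49: 16200 × 0.945 = 15309
50+: 17400 × 0.955 + 6200 × 0.496 = 16617 + 3075 = 19692
Giving 1118 / 21038 / 12821 / 29452 / 15309 / 19692.
Period 2:
Births: 29452 × 0.069 = 2032
10–19: 1118 × 0.974 = 1089
20–29: 21038 × 0.964 = 20281
30–39: 12821 × 0.972 = 12462
40–49: 29452 × 0.945 = 27832
50+: 15309 × 0.955 + 19692 × 0.496 = 14620 + 9767 = 24387
Giving 2032 / 1089 / 20281 / 12462 / 27832 / 24387.
Period 3:
Births: 12462 × 0.069 = 860
10–19: 2032 × 0.974 = 1979
20–29: 1089 × 0.964 = 1050
30–39: 20281 × 0.972 = 19713
40–49: 12462 × 0.945 = 11777
50+: 27832 × 0.955 + 24387 × 0.496 = 26580 + 12096 = 38676
Giving 860 / 1979 / 1050 / 19713 / 11777 / 38676.
Period 4:
Births: 19713 × 0.069 = 1360
10–19: 860 × 0.974 = 838
20–29: 1979 × 0.964 = 1908
30–39: 1050 × 0.972 = 1021
40–49: 19713 × 0.945 = 18629
50+: 11777 × 0.955 + 38676 × 0.496 = 11247 + 19183 = 30430
Giving 1360 / 838 / 1908 / 1021 / 18629 / 30430.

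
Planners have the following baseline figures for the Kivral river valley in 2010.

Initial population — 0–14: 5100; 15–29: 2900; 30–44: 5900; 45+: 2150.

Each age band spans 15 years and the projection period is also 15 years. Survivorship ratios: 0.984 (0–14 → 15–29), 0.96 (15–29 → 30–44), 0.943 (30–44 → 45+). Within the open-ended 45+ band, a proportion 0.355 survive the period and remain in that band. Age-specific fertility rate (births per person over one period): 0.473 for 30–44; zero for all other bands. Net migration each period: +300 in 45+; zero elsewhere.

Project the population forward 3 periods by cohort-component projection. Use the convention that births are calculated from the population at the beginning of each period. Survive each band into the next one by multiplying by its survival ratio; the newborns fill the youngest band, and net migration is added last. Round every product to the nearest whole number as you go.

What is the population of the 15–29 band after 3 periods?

Let band 1 be 0–14 through band 4 = 45+.
Period 1:
Births: 5900 × 0.473 = 2791
Band 2: 5100 × 0.984 = 5018
Band 3: 2900 × 0.96 = 2784
Band 4: 5900 × 0.943 + 2150 × 0.355 = 5564 + 763 = 6327
Net migration: Band 4 + 300 → 6627
→ [2791, 5018, 2784, 6627]
Period 2:
Births: 2784 × 0.473 = 1317
Band 2: 2791 × 0.984 = 2746
Band 3: 5018 × 0.96 = 4817
Band 4: 2784 × 0.943 + 6627 × 0.355 = 2625 + 2353 = 4978
Net migration: Band 4 + 300 → 5278
→ [1317, 2746, 4817, 5278]
Period 3:
Births: 4817 × 0.473 = 2278
Band 2: 1317 × 0.984 = 1296
Band 3: 2746 × 0.96 = 2636
Band 4: 4817 × 0.943 + 5278 × 0.355 = 4542 + 1874 = 6416
Net migration: Band 4 + 300 → 6716
→ [2278, 1296, 2636, 6716]

1296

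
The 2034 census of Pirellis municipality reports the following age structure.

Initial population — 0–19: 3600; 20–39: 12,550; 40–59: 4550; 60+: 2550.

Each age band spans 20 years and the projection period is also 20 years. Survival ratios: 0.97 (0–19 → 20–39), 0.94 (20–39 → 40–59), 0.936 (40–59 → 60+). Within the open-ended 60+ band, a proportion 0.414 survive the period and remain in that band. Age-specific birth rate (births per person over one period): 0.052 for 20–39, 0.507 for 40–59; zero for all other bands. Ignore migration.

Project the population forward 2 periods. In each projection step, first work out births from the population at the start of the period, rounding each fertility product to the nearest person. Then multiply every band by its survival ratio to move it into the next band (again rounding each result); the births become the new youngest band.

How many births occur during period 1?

Let band 1 be 0–19 through band 4 = 60+.
After projecting period 1:
Births: 12550 × 0.052 = 653, 4550 × 0.507 = 2307 → total 2960
Band 2: 3600 × 0.97 = 3492
Band 3: 12550 × 0.94 = 11797
Band 4: 4550 × 0.936 + 2550 × 0.414 = 4259 + 1056 = 5315
Giving 2960 / 3492 / 11797 / 5315.

2960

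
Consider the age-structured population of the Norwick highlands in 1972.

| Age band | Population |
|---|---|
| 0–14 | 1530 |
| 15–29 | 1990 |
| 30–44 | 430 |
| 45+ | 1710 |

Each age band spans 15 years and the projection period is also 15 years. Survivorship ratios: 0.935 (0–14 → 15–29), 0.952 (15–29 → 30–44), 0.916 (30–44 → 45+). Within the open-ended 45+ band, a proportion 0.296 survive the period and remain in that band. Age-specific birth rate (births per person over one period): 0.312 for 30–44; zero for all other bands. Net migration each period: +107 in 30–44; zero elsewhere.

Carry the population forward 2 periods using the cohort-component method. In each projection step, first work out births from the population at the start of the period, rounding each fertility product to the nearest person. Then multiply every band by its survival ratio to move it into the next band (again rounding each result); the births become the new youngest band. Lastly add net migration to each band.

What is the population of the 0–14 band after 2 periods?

Period 1.
Births: 430 × 0.312 = 134
15–29: 1530 × 0.935 = 1431
30–44: 1990 × 0.952 = 1894
45+: 430 × 0.916 + 1710 × 0.296 = 394 + 506 = 900
Net migration: 30–44 + 107 → 2001
→ [134, 1431, 2001, 900]
Period 2.
Births: 2001 × 0.312 = 624
15–29: 134 × 0.935 = 125
30–44: 1431 × 0.952 = 1362
45+: 2001 × 0.916 + 900 × 0.296 = 1833 + 266 = 2099
Net migration: 30–44 + 107 → 1469
→ [624, 125, 1469, 2099]

624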